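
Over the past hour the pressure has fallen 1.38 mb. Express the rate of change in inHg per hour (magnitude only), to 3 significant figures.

1.38 mb / 1 h × 0.02953 inHg/mb = 0.0408 inHg/h.

0.0408 inHg per hour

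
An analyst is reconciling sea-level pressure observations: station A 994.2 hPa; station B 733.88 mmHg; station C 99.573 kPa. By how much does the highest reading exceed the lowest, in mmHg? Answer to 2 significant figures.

13 mmHg

station A: 994.2 hPa = 745.71 mmHg.
station C: 99.573 kPa = 746.86 mmHg.
Spread: 746.86 − 733.88 = 13 mmHg.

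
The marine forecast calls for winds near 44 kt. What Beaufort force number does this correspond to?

44 kt lies in the Beaufort 9 band (strong gale, 41–47 kt).

Beaufort force 9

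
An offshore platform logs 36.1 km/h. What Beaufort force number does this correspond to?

Beaufort force 5

36.1 km/h = 10.0 m/s, which is Beaufort 5 (fresh breeze, 8.0–10.7 m/s).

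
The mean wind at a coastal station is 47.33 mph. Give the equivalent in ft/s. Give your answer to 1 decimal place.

69.4 ft/s

1 mph = 1.46667 ft/s, so 47.33 × 1.46667 = 69.4 ft/s.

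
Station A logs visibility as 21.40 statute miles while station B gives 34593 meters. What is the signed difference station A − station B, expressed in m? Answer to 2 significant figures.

station A: 21.40 SM = 34439.96 m.
Difference: 34439.96 − 34593.00 = -150 m.

-150 m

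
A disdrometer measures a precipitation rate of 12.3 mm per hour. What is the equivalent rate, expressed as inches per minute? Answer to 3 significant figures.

0.00807 in/minute

12.3 mm/hour × 0.0393701 in/mm × 0.0166667 hour/minute = 0.00807 in/minute.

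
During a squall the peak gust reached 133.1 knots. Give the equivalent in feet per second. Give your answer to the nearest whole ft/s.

225 ft/s

1 kt = 1.68781 ft/s, so 133.1 × 1.68781 = 225 ft/s.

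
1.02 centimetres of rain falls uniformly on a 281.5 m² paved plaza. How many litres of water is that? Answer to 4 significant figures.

Depth: 1.02 cm × 10 = 10.2 mm.
1 mm over 1 m² is 1 L, so volume = 10.2 × 281.5 = 2871.3 L ≈ 2871 L.

2871 litres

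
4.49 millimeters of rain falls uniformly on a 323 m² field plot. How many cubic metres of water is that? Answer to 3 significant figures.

1 mm over 1 m² is 1 L, so volume = 4.49 × 323 = 1450.27 L = 1.45 m³.

1.45 cubic metres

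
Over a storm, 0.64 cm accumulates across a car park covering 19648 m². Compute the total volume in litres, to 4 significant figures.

125700 litres

Depth: 0.64 cm × 10 = 6.4 mm.
1 mm over 1 m² is 1 L, so volume = 6.4 × 19648 = 125747.2 L ≈ 125700 L.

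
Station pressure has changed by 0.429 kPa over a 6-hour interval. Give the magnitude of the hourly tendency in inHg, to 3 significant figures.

0.429 kPa / 6 h × 0.2953 inHg/kPa = 0.0211 inHg/h.

0.0211 inHg per hour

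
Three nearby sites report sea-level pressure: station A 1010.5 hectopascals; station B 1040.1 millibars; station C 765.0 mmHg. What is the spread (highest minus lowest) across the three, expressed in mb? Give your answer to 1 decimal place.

station A: 1010.5 hPa = 1010.500 mb.
station C: 765.0 mmHg = 1019.916 mb.
Spread: 1040.100 − 1010.500 = 29.6 mb.

29.6 mb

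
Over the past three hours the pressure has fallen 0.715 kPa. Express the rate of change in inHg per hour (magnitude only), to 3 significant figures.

0.715 kPa / 3 h × 0.2953 inHg/kPa = 0.0704 inHg/h.

0.0704 inHg per hour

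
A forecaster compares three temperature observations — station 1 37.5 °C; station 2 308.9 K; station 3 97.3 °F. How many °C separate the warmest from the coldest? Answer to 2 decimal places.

station 2: 308.9 K = 35.750 °C.
station 3: 97.3 °F = 36.278 °C.
Spread: 37.500 − 35.750 = 1.750 °C.

1.75 °C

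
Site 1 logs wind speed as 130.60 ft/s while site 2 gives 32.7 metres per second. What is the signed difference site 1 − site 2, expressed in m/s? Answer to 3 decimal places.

7.107 m/s

site 1: 130.60 ft/s = 39.80688 m/s.
Difference: 39.80688 − 32.70000 = 7.107 m/s.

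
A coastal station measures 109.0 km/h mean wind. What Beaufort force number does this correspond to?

109.0 km/h = 30.3 m/s, which is Beaufort 11 (violent storm, 28.5–32.6 m/s).

Beaufort force 11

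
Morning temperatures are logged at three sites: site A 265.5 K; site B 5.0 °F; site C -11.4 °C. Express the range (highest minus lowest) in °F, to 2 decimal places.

13.23 °F

site A: 265.5 K = -7.650 °C.
site B: 5.0 °F = -15.000 °C.
Spread: (-7.650) − (-15.000) = 7.350 °C = 13.23 °F.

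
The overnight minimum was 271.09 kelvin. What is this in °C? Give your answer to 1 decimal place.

°C = 271.09 − 273.15 = -2.1 °C.

-2.1 °C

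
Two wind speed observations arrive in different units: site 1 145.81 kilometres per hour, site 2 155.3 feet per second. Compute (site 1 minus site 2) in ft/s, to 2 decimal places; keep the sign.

-22.42 ft/s

site 1: 145.81 km/h = 132.8831 ft/s.
Difference: 132.8831 − 155.3000 = -22.42 ft/s.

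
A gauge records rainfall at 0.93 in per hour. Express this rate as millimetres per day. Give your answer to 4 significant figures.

566.9 mm/day

0.93 in/hour × 25.4 mm/in × 24 hour/day = 566.9 mm/day.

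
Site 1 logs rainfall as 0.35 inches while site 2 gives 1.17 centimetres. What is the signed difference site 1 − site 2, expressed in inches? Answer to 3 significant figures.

site 2: 1.17 cm = 0.46063 in.
Difference: 0.35000 − 0.46063 = -0.111 in.

-0.111 in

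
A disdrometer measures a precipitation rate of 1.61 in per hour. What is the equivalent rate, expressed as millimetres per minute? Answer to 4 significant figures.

1.61 in/hour × 25.4 mm/in × 0.0166667 hour/minute = 0.6816 mm/minute.

0.6816 mm/minute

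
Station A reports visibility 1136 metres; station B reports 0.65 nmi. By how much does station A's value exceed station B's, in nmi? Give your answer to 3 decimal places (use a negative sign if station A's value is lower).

station A: 1136 m = 0.61339 nmi.
Difference: 0.61339 − 0.65000 = -0.037 nmi.

-0.037 nmi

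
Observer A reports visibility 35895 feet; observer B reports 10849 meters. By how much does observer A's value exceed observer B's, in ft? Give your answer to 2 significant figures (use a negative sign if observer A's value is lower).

observer B: 10849 m = 35593.83 ft.
Difference: 35895.00 − 35593.83 = 300 ft.

300 ft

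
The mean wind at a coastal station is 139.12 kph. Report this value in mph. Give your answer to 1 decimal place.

86.4 mph

1 km/h = 0.621371 mph, so 139.12 × 0.621371 = 86.4 mph.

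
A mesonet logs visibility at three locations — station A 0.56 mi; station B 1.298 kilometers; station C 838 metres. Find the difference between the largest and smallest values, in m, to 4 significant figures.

station A: 0.56 SM = 901.233 m.
station B: 1.298 km = 1298.000 m.
Spread: 1298.000 − 838.000 = 460.0 m.

460.0 m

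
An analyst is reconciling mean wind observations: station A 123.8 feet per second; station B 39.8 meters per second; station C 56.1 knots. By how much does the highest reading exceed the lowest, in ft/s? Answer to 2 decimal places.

station B: 39.8 m/s = 130.5774 ft/s.
station C: 56.1 kt = 94.6861 ft/s.
Spread: 130.5774 − 94.6861 = 35.89 ft/s.

35.89 ft/s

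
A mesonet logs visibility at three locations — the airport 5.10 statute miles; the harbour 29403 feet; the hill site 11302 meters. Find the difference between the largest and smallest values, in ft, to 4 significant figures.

10150 ft

the airport: 5.10 SM = 26928.00 ft.
the hill site: 11302 m = 37080.05 ft.
Spread: 37080.05 − 26928.00 = 10150 ft.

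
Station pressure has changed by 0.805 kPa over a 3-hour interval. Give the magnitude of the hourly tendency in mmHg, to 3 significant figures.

0.805 kPa / 3 h × 7.50062 mmHg/kPa = 2.01 mmHg/h.

2.01 mmHg per hour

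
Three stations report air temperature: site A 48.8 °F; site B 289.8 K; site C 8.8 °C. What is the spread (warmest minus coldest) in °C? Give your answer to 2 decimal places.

7.85 °C

site A: 48.8 °F = 9.333 °C.
site B: 289.8 K = 16.650 °C.
Spread: 16.650 − 8.800 = 7.850 °C.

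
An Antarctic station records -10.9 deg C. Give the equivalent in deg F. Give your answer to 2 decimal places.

°F = °C × 9/5 + 32 = -10.9 × 1.8 + 32 = 12.38 °F.

12.38 °F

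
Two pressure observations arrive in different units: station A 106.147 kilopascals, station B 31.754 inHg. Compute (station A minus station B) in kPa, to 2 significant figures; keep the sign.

station B: 31.754 inHg = 107.531 kPa.
Difference: 106.147 − 107.531 = -1.4 kPa.

-1.4 kPa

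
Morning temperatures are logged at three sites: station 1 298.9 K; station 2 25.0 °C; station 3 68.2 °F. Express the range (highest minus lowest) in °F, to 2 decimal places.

station 1: 298.9 K = 25.750 °C.
station 3: 68.2 °F = 20.111 °C.
Spread: 25.750 − 20.111 = 5.639 °C = 10.15 °F.

10.15 °F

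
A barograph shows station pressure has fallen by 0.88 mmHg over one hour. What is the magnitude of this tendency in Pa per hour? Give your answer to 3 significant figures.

117 Pa per hour

0.88 mmHg / 1 h × 133.322 Pa/mmHg = 117 Pa/h.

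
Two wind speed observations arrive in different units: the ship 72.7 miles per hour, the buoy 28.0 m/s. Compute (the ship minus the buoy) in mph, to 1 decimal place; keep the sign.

10.1 mph

the buoy: 28.0 m/s = 62.634 mph.
Difference: 72.700 − 62.634 = 10.1 mph.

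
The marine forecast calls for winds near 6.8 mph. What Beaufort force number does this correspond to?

6.8 mph = 3.0 m/s, which is Beaufort 2 (light breeze, 1.6–3.3 m/s).

Beaufort force 2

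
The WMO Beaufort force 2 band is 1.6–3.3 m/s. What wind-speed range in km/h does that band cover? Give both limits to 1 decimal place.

1.6–3.3 m/s × 3.6 = 5.8–11.9 km/h.

5.8 to 11.9 km/h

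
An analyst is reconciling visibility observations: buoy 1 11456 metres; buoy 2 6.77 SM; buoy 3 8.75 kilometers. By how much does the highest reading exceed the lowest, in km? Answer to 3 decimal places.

2.706 km

buoy 1: 11456 m = 11.45600 km.
buoy 2: 6.77 SM = 10.89526 km.
Spread: 11.45600 − 8.75000 = 2.706 km.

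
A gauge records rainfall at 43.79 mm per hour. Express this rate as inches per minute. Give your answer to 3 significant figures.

43.79 mm/hour × 0.0393701 in/mm × 0.0166667 hour/minute = 0.0287 in/minute.

0.0287 in/minute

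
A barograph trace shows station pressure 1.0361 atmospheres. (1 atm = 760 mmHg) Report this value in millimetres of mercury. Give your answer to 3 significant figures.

1 atm = 760 mmHg, so 1.0361 × 760 = 787 mmHg.

787 mmHg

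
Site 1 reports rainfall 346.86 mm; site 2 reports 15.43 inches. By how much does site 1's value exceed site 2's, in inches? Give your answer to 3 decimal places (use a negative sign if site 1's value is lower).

-1.774 in

site 1: 346.86 mm = 13.65591 in.
Difference: 13.65591 − 15.43000 = -1.774 in.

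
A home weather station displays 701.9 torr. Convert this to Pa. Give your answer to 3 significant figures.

1 mmHg = 133.322 Pa, so 701.9 × 133.322 = 93600 Pa.

93600 Pa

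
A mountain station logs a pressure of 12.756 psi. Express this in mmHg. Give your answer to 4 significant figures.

659.7 mmHg

1 psi = 51.7149 mmHg, so 12.756 × 51.7149 = 659.7 mmHg.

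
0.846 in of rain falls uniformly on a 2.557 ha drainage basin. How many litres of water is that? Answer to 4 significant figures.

Depth: 0.846 in × 25.4 = 21.4884 mm.
Area: 2.557 ha = 25570 m².
1 mm over 1 m² is 1 L, so volume = 21.4884 × 25570 = 549458.39 L ≈ 549500 L.

549500 litres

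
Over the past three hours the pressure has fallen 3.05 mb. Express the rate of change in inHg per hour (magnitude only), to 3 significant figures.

0.0300 inHg per hour

3.05 mb / 3 h × 0.02953 inHg/mb = 0.0300 inHg/h.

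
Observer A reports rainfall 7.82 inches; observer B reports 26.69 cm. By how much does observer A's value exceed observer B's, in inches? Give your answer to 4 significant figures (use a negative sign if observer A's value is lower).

-2.688 in

observer B: 26.69 cm = 10.50787 in.
Difference: 7.82000 − 10.50787 = -2.688 in.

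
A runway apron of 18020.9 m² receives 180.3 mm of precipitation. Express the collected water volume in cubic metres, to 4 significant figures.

1 mm over 1 m² is 1 L, so volume = 180.3 × 18020.9 = 3249168.3 L = 3249 m³.

3249 cubic metres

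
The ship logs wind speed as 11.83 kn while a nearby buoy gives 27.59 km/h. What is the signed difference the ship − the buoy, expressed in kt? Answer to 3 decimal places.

-3.067 kt

the buoy: 27.59 km/h = 14.89741 kt.
Difference: 11.83000 − 14.89741 = -3.067 kt.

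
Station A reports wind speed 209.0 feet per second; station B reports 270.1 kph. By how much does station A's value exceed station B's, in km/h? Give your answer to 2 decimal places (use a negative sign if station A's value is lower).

station A: 209.0 ft/s = 229.3315 km/h.
Difference: 229.3315 − 270.1000 = -40.77 km/h.

-40.77 km/h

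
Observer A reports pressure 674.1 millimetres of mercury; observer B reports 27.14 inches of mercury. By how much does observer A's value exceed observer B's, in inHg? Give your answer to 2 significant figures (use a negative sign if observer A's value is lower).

-0.60 inHg

observer A: 674.1 mmHg = 26.5394 inHg.
Difference: 26.5394 − 27.1400 = -0.60 inHg.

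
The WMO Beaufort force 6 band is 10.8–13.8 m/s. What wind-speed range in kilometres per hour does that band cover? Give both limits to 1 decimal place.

38.9 to 49.7 km/h

10.8–13.8 m/s × 3.6 = 38.9–49.7 km/h.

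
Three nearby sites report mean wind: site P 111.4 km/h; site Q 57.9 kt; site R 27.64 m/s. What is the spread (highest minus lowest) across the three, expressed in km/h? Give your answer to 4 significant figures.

11.90 km/h

site Q: 57.9 kt = 107.2308 km/h.
site R: 27.64 m/s = 99.5040 km/h.
Spread: 111.4000 − 99.5040 = 11.90 km/h.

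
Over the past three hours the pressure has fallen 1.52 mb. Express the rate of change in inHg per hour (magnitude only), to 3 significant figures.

0.0150 inHg per hour

1.52 mb / 3 h × 0.02953 inHg/mb = 0.0150 inHg/h.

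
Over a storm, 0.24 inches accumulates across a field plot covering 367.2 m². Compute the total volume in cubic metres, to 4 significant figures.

Depth: 0.24 in × 25.4 = 6.096 mm.
1 mm over 1 m² is 1 L, so volume = 6.096 × 367.2 = 2238.4512 L = 2.238 m³.

2.238 cubic metres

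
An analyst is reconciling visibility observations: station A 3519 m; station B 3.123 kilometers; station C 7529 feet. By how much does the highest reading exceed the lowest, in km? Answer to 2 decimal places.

1.22 km

station A: 3519 m = 3.5190 km.
station C: 7529 ft = 2.2948 km.
Spread: 3.5190 − 2.2948 = 1.22 km.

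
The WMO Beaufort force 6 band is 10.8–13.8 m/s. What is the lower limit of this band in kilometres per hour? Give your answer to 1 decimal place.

10.8–13.8 m/s × 3.6 = 38.9–49.7 km/h.

38.9 km/h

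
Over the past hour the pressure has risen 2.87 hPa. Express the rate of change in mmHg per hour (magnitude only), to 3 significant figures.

2.87 hPa / 1 h × 0.750062 mmHg/hPa = 2.15 mmHg/h.

2.15 mmHg per hour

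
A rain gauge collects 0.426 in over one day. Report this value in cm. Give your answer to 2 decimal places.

1.08 cm

1 in = 2.54 cm, so 0.426 × 2.54 = 1.08 cm.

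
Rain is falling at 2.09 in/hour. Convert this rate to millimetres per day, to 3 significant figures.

2.09 in/hour × 25.4 mm/in × 24 hour/day = 1270 mm/day.

1270 mm/day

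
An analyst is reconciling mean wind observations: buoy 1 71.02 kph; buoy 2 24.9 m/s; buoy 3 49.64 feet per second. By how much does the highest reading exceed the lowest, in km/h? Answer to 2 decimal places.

buoy 2: 24.9 m/s = 89.6400 km/h.
buoy 3: 49.64 ft/s = 54.4690 km/h.
Spread: 89.6400 − 54.4690 = 35.17 km/h.

35.17 km/h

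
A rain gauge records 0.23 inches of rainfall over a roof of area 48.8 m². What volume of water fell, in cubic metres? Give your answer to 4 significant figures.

Depth: 0.23 in × 25.4 = 5.842 mm.
1 mm over 1 m² is 1 L, so volume = 5.842 × 48.8 = 285.0896 L = 0.2851 m³.

0.2851 cubic metres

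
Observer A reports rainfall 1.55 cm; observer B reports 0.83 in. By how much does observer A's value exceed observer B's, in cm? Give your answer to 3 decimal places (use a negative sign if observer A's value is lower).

observer B: 0.83 in = 2.10820 cm.
Difference: 1.55000 − 2.10820 = -0.558 cm.

-0.558 cm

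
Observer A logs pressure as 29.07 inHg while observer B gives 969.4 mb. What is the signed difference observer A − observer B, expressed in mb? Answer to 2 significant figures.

15 mb

observer A: 29.07 inHg = 984.42 mb.
Difference: 984.42 − 969.40 = 15 mb.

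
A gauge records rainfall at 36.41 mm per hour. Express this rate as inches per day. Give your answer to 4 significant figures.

36.41 mm/hour × 0.0393701 in/mm × 24 hour/day = 34.40 in/day.

34.40 in/day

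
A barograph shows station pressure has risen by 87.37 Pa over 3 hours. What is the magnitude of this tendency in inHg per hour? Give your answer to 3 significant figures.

87.37 Pa / 3 h × 0.0002953 inHg/Pa = 0.00860 inHg/h.

0.00860 inHg per hour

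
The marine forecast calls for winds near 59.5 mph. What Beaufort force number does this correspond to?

59.5 mph = 26.6 m/s, which is Beaufort 10 (storm, 24.5–28.4 m/s).

Beaufort force 10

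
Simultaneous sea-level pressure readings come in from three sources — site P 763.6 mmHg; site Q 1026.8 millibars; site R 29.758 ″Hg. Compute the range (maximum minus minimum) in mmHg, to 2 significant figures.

site Q: 1026.8 mb = 770.16 mmHg.
site R: 29.758 inHg = 755.85 mmHg.
Spread: 770.16 − 755.85 = 14 mmHg.

14 mmHg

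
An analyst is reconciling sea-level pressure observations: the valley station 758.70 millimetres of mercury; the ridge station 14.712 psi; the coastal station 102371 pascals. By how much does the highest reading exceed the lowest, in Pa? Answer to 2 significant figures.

1200 Pa

the valley station: 758.70 mmHg = 101151.70 Pa.
the ridge station: 14.712 psi = 101435.67 Pa.
Spread: 102371.00 − 101151.70 = 1200 Pa.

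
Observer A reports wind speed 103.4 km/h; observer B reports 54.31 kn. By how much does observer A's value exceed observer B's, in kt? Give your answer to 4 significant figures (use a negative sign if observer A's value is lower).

observer A: 103.4 km/h = 55.83153 kt.
Difference: 55.83153 − 54.31000 = 1.522 kt.

1.522 kt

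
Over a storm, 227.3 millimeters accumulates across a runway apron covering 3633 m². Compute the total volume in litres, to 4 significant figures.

825800 litres

1 mm over 1 m² is 1 L, so volume = 227.3 × 3633 = 825780.9 L ≈ 825800 L.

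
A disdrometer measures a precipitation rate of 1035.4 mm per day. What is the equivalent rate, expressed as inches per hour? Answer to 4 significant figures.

1035.4 mm/day × 0.0393701 in/mm × 0.0416667 day/hour = 1.698 in/hour.

1.698 in/hour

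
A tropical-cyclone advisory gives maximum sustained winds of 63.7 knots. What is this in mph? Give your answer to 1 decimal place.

73.3 mph

1 kt = 1.15078 mph, so 63.7 × 1.15078 = 73.3 mph.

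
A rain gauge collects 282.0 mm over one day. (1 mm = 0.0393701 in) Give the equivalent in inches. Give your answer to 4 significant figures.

1 mm = 0.0393701 in, so 282.0 × 0.0393701 = 11.10 in.

11.10 in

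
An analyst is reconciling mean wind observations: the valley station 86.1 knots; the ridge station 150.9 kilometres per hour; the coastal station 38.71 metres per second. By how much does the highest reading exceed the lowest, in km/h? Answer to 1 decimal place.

the valley station: 86.1 kt = 159.457 km/h.
the coastal station: 38.71 m/s = 139.356 km/h.
Spread: 159.457 − 139.356 = 20.1 km/h.

20.1 km/h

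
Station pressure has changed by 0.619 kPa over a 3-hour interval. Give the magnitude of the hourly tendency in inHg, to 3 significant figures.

0.619 kPa / 3 h × 0.2953 inHg/kPa = 0.0609 inHg/h.

0.0609 inHg per hour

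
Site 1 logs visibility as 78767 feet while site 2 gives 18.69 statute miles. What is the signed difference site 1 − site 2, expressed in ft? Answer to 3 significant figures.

site 2: 18.69 SM = 98683.20 ft.
Difference: 78767.00 − 98683.20 = -19900 ft.

-19900 ft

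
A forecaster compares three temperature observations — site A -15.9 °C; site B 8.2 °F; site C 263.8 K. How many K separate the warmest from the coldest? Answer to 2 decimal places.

site B: 8.2 °F = -13.222 °C.
site C: 263.8 K = -9.350 °C.
Spread: (-9.350) − (-15.900) = 6.550 °C.

6.55 K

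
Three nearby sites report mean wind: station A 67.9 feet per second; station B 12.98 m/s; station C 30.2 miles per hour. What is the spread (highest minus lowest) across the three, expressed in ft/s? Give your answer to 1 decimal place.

station B: 12.98 m/s = 42.585 ft/s.
station C: 30.2 mph = 44.293 ft/s.
Spread: 67.900 − 42.585 = 25.3 ft/s.

25.3 ft/s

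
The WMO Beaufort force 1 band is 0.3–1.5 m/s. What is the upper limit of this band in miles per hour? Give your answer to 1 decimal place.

3.4 mph

0.3–1.5 m/s × 2.237 = 0.7–3.4 mph.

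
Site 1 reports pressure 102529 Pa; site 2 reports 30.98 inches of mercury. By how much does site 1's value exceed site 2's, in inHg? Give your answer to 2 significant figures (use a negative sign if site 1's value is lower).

site 1: 102529 Pa = 30.2768 inHg.
Difference: 30.2768 − 30.9800 = -0.70 inHg.

-0.70 inHg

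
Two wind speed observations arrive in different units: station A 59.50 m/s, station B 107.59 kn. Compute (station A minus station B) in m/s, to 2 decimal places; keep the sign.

4.15 m/s

station B: 107.59 kt = 55.3491 m/s.
Difference: 59.5000 − 55.3491 = 4.15 m/s.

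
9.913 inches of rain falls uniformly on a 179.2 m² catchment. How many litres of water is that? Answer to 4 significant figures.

45120 litres

Depth: 9.913 in × 25.4 = 251.7902 mm.
1 mm over 1 m² is 1 L, so volume = 251.7902 × 179.2 = 45120.804 L ≈ 45120 L.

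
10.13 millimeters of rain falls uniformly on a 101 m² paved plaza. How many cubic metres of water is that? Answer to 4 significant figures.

1.023 cubic metres

1 mm over 1 m² is 1 L, so volume = 10.13 × 101 = 1023.13 L = 1.023 m³.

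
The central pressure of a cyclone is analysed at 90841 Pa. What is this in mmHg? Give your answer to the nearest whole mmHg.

681 mmHg

1 Pa = 0.00750062 mmHg, so 90841 × 0.00750062 = 681 mmHg.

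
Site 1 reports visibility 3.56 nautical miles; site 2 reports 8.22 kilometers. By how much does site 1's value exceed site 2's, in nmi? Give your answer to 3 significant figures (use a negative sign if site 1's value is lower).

site 2: 8.22 km = 4.43844 nmi.
Difference: 3.56000 − 4.43844 = -0.878 nmi.

-0.878 nmi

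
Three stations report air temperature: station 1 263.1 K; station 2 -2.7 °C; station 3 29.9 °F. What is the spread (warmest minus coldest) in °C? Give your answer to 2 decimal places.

station 1: 263.1 K = -10.050 °C.
station 3: 29.9 °F = -1.167 °C.
Spread: (-1.167) − (-10.050) = 8.883 °C.

8.88 °C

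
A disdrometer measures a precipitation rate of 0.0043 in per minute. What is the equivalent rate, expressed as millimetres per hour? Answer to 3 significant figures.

6.55 mm/hour

0.0043 in/minute × 25.4 mm/in × 60 minute/hour = 6.55 mm/hour.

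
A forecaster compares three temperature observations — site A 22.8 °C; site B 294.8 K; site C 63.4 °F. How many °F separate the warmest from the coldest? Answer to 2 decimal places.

site B: 294.8 K = 21.650 °C.
site C: 63.4 °F = 17.444 °C.
Spread: 22.800 − 17.444 = 5.356 °C = 9.64 °F.

9.64 °F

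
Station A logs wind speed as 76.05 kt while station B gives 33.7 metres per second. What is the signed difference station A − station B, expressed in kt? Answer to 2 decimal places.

10.54 kt

station B: 33.7 m/s = 65.5076 kt.
Difference: 76.0500 − 65.5076 = 10.54 kt.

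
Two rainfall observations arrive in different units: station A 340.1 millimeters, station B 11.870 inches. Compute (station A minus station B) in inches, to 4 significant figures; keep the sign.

1.520 in

station A: 340.1 mm = 13.38976 in.
Difference: 13.38976 − 11.87000 = 1.520 in.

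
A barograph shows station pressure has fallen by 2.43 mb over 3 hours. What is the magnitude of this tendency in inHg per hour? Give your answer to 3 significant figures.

0.0239 inHg per hour

2.43 mb / 3 h × 0.02953 inHg/mb = 0.0239 inHg/h.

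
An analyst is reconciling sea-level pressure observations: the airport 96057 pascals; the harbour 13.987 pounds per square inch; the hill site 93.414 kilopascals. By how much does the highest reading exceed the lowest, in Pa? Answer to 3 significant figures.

3020 Pa

the harbour: 13.987 psi = 96436.97 Pa.
the hill site: 93.414 kPa = 93414.00 Pa.
Spread: 96436.97 − 93414.00 = 3020 Pa.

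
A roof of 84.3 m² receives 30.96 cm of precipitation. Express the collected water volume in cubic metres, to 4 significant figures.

26.10 cubic metres

Depth: 30.96 cm × 10 = 309.6 mm.
1 mm over 1 m² is 1 L, so volume = 309.6 × 84.3 = 26099.28 L = 26.10 m³.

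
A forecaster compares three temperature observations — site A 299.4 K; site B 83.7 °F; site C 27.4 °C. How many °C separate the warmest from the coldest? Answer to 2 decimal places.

2.47 °C

site A: 299.4 K = 26.250 °C.
site B: 83.7 °F = 28.722 °C.
Spread: 28.722 − 26.250 = 2.472 °C.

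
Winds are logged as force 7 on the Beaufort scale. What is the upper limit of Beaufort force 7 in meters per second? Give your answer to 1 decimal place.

Beaufort 7 (near gale) spans 13.9–17.1 m/s.

17.1 m/s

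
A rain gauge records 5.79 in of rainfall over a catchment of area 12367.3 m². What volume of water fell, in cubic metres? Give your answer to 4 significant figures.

Depth: 5.79 in × 25.4 = 147.066 mm.
1 mm over 1 m² is 1 L, so volume = 147.066 × 12367.3 = 1818809.3 L = 1819 m³.

1819 cubic metres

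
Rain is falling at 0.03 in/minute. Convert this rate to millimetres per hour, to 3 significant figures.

45.7 mm/hour

0.03 in/minute × 25.4 mm/in × 60 minute/hour = 45.7 mm/hour.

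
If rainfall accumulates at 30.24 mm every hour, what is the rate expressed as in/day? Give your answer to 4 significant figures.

30.24 mm/hour × 0.0393701 in/mm × 24 hour/day = 28.57 in/day.

28.57 in/day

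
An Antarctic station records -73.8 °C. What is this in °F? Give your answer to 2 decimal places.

-100.84 °F

°F = °C × 9/5 + 32 = -73.8 × 1.8 + 32 = -100.84 °F.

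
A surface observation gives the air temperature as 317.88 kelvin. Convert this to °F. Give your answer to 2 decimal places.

112.51 °F

First to °C: 44.73 °C.
Then to °F: 112.51 °F.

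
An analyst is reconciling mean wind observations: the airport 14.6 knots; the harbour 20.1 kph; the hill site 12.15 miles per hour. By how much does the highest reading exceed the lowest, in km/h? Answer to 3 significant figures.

the airport: 14.6 kt = 27.0392 km/h.
the hill site: 12.15 mph = 19.5535 km/h.
Spread: 27.0392 − 19.5535 = 7.49 km/h.

7.49 km/h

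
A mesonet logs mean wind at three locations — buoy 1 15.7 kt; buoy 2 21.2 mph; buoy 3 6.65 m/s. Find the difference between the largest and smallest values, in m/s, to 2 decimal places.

buoy 1: 15.7 kt = 8.0768 m/s.
buoy 2: 21.2 mph = 9.4772 m/s.
Spread: 9.4772 − 6.6500 = 2.83 m/s.

2.83 m/s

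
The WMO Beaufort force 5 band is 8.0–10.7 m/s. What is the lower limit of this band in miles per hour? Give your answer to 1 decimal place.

8.0–10.7 m/s × 2.237 = 17.9–23.9 mph.

17.9 mph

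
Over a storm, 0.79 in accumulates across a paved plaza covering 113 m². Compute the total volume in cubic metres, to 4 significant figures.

Depth: 0.79 in × 25.4 = 20.066 mm.
1 mm over 1 m² is 1 L, so volume = 20.066 × 113 = 2267.458 L = 2.267 m³.

2.267 cubic metres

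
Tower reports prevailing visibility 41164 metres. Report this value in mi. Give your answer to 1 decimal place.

25.6 SM

1 m = 0.000621371 SM, so 41164 × 0.000621371 = 25.6 SM.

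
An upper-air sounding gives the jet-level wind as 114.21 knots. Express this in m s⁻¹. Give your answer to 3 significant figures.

1 kt = 0.514444 m/s, so 114.21 × 0.514444 = 58.8 m/s.

58.8 m/s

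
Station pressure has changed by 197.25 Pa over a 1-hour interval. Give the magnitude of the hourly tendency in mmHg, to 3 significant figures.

197.25 Pa / 1 h × 0.00750062 mmHg/Pa = 1.48 mmHg/h.

1.48 mmHg per hour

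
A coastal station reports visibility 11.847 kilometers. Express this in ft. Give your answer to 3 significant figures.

1 km = 3280.84 ft, so 11.847 × 3280.84 = 38900 ft.

38900 ft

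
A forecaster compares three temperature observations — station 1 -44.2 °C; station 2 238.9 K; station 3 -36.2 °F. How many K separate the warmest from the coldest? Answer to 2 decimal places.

9.95 K

station 2: 238.9 K = -34.250 °C.
station 3: -36.2 °F = -37.889 °C.
Spread: (-34.250) − (-44.200) = 9.950 °C.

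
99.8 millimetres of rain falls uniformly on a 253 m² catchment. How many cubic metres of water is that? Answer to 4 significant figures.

1 mm over 1 m² is 1 L, so volume = 99.8 × 253 = 25249.4 L = 25.25 m³.

25.25 cubic metres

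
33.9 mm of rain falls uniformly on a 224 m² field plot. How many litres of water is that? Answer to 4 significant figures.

7594 litres

1 mm over 1 m² is 1 L, so volume = 33.9 × 224 = 7593.6 L ≈ 7594 L.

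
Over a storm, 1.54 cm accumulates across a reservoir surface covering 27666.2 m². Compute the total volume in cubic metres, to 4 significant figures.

Depth: 1.54 cm × 10 = 15.4 mm.
1 mm over 1 m² is 1 L, so volume = 15.4 × 27666.2 = 426059.48 L = 426.1 m³.

426.1 cubic metres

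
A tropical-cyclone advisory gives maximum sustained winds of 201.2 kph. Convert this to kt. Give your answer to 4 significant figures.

1 km/h = 0.539957 kt, so 201.2 × 0.539957 = 108.6 kt.

108.6 kt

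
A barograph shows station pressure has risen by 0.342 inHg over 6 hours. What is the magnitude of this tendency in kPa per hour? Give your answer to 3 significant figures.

0.193 kPa per hour

0.342 inHg / 6 h × 3.38639 kPa/inHg = 0.193 kPa/h.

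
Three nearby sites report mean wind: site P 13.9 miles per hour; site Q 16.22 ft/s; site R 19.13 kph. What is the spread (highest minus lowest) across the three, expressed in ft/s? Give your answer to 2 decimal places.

site P: 13.9 mph = 20.3867 ft/s.
site R: 19.13 km/h = 17.4340 ft/s.
Spread: 20.3867 − 16.2200 = 4.17 ft/s.

4.17 ft/s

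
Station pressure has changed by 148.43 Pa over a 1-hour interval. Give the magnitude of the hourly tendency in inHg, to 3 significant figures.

0.0438 inHg per hour

148.43 Pa / 1 h × 0.0002953 inHg/Pa = 0.0438 inHg/h.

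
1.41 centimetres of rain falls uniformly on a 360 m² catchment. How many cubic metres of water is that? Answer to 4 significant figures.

5.076 cubic metres

Depth: 1.41 cm × 10 = 14.1 mm.
1 mm over 1 m² is 1 L, so volume = 14.1 × 360 = 5076 L = 5.076 m³.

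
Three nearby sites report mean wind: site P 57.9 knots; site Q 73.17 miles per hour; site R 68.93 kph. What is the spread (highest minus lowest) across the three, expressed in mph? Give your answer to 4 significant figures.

30.34 mph

site P: 57.9 kt = 66.6301 mph.
site R: 68.93 km/h = 42.8311 mph.
Spread: 73.1700 − 42.8311 = 30.34 mph.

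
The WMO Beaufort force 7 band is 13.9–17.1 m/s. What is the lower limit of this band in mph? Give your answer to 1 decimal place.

31.1 mph

13.9–17.1 m/s × 2.237 = 31.1–38.3 mph.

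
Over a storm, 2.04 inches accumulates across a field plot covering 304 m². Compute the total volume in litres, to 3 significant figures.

Depth: 2.04 in × 25.4 = 51.816 mm.
1 mm over 1 m² is 1 L, so volume = 51.816 × 304 = 15752.064 L ≈ 15800 L.

15800 litres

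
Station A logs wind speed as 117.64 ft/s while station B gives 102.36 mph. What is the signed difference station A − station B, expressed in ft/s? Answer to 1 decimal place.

-32.5 ft/s

station B: 102.36 mph = 150.128 ft/s.
Difference: 117.640 − 150.128 = -32.5 ft/s.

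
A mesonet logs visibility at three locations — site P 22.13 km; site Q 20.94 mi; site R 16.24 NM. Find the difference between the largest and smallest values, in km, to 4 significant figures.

site Q: 20.94 SM = 33.6997 km.
site R: 16.24 nmi = 30.0765 km.
Spread: 33.6997 − 22.1300 = 11.57 km.

11.57 km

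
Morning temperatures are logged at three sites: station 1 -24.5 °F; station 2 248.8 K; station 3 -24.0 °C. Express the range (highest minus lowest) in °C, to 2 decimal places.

station 1: -24.5 °F = -31.389 °C.
station 2: 248.8 K = -24.350 °C.
Spread: (-24.000) − (-31.389) = 7.389 °C.

7.39 °C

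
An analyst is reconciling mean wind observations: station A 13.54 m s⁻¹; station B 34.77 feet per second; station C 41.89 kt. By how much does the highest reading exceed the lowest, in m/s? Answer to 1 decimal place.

station B: 34.77 ft/s = 10.598 m/s.
station C: 41.89 kt = 21.550 m/s.
Spread: 21.550 − 10.598 = 11.0 m/s.

11.0 m/s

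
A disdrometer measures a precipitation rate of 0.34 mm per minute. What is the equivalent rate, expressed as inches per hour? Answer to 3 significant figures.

0.803 in/hour

0.34 mm/minute × 0.0393701 in/mm × 60 minute/hour = 0.803 in/hour.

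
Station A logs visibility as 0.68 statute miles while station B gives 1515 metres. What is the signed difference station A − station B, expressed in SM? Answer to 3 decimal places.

station B: 1515 m = 0.94138 SM.
Difference: 0.68000 − 0.94138 = -0.261 SM.

-0.261 SM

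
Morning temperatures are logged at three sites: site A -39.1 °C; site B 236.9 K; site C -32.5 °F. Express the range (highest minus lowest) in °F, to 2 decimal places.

5.88 °F

site B: 236.9 K = -36.250 °C.
site C: -32.5 °F = -35.833 °C.
Spread: (-35.833) − (-39.100) = 3.267 °C = 5.88 °F.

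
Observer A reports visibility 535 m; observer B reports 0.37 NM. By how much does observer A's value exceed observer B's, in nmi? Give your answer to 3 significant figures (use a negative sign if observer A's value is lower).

-0.0811 nmi

observer A: 535 m = 0.288877 nmi.
Difference: 0.288877 − 0.370000 = -0.0811 nmi.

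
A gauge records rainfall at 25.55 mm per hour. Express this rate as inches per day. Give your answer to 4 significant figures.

25.55 mm/hour × 0.0393701 in/mm × 24 hour/day = 24.14 in/day.

24.14 in/day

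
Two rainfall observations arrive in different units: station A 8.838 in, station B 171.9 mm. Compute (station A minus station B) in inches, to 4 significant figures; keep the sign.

station B: 171.9 mm = 6.76772 in.
Difference: 8.83800 − 6.76772 = 2.070 in.

2.070 in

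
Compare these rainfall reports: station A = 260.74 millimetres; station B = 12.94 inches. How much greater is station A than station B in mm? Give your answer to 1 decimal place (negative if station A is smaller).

-67.9 mm

station B: 12.94 in = 328.676 mm.
Difference: 260.740 − 328.676 = -67.9 mm.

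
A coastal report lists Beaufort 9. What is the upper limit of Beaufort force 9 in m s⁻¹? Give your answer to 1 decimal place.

Beaufort 9 (strong gale) spans 20.8–24.4 m/s.

24.4 m/s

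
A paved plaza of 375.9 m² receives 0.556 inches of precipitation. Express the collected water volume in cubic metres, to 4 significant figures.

Depth: 0.556 in × 25.4 = 14.1224 mm.
1 mm over 1 m² is 1 L, so volume = 14.1224 × 375.9 = 5308.6102 L = 5.309 m³.

5.309 cubic metres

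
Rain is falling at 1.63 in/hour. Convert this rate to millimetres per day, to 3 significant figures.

994 mm/day

1.63 in/hour × 25.4 mm/in × 24 hour/day = 994 mm/day.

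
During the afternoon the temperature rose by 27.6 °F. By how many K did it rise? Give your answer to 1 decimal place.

15.3 K

Converting a difference, only the 9/5 scale factor applies: ΔK = 27.6 × 0.5556 = 15.3 K.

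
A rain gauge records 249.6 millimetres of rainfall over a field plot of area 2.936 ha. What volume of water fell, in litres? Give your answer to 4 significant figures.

Area: 2.936 ha = 29360 m².
1 mm over 1 m² is 1 L, so volume = 249.6 × 29360 = 7328256 L ≈ 7328000 L.

7328000 litres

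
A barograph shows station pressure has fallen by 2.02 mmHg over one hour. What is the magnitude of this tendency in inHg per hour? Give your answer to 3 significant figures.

2.02 mmHg / 1 h × 0.0393701 inHg/mmHg = 0.0795 inHg/h.

0.0795 inHg per hour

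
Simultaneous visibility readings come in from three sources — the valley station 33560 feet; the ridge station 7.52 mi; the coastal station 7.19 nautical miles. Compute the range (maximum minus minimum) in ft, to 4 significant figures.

the ridge station: 7.52 SM = 39705.60 ft.
the coastal station: 7.19 nmi = 43687.27 ft.
Spread: 43687.27 − 33560.00 = 10130 ft.

10130 ft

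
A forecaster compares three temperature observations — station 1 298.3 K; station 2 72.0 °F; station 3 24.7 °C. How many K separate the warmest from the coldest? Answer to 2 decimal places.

station 1: 298.3 K = 25.150 °C.
station 2: 72.0 °F = 22.222 °C.
Spread: 25.150 − 22.222 = 2.928 °C.

2.93 K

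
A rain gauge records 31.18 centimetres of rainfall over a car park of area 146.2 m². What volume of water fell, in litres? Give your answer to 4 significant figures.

45590 litres

Depth: 31.18 cm × 10 = 311.8 mm.
1 mm over 1 m² is 1 L, so volume = 311.8 × 146.2 = 45585.16 L ≈ 45590 L.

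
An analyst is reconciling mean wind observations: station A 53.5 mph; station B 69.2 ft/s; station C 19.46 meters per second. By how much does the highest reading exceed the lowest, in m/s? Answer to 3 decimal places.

station A: 53.5 mph = 23.91664 m/s.
station B: 69.2 ft/s = 21.09216 m/s.
Spread: 23.91664 − 19.46000 = 4.457 m/s.

4.457 m/s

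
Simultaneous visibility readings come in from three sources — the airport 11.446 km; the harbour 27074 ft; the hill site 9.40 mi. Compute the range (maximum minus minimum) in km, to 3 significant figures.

6.88 km

the harbour: 27074 ft = 8.2522 km.
the hill site: 9.40 SM = 15.1278 km.
Spread: 15.1278 − 8.2522 = 6.88 km.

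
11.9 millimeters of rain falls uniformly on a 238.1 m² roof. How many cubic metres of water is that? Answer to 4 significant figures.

1 mm over 1 m² is 1 L, so volume = 11.9 × 238.1 = 2833.39 L = 2.833 m³.

2.833 cubic metres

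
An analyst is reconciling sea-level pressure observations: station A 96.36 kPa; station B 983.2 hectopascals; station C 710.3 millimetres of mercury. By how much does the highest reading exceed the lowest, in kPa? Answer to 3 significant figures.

3.62 kPa

station B: 983.2 hPa = 98.3200 kPa.
station C: 710.3 mmHg = 94.6989 kPa.
Spread: 98.3200 − 94.6989 = 3.62 kPa.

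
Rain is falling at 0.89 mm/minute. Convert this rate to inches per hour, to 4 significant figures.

0.89 mm/minute × 0.0393701 in/mm × 60 minute/hour = 2.102 in/hour.

2.102 in/hour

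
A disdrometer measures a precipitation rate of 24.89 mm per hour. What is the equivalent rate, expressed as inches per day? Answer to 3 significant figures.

23.5 in/day

24.89 mm/hour × 0.0393701 in/mm × 24 hour/day = 23.5 in/day.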